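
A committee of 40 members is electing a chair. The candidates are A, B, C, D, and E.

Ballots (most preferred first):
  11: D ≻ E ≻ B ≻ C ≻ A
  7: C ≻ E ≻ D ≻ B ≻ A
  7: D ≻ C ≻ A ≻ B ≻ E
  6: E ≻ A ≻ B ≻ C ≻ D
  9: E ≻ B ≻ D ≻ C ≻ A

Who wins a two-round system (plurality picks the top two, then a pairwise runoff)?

Round 1 first-place votes: A 0, B 0, C 7, D 18, E 15. D and E advance.
Runoff: D is ranked above E on 18 ballots, E above D on 22.

E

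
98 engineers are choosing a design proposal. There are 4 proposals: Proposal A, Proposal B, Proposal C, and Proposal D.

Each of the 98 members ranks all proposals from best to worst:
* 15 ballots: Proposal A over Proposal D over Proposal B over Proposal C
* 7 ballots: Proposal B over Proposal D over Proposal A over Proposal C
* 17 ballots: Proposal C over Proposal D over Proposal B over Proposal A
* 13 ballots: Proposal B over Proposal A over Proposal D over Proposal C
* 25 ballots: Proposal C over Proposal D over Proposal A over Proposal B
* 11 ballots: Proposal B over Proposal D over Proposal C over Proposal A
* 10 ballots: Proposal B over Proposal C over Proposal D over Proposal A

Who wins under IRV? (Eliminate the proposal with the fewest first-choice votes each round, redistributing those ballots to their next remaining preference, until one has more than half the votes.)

Round 1: Proposal A 15, Proposal B 41, Proposal C 42, Proposal D 0. Proposal D eliminated.
Round 2: Proposal A 15, Proposal B 41, Proposal C 42. Proposal A eliminated.
Round 3: Proposal B 56, Proposal C 42. Proposal B has a majority (≥50).

Proposal B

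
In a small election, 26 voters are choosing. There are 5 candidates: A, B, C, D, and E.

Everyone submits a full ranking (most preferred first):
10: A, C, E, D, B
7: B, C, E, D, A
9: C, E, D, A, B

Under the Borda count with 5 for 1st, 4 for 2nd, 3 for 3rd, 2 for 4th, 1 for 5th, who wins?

C

A: 10×5 + 7×1 + 9×2 = 75
B: 10×1 + 7×5 + 9×1 = 54
C: 10×4 + 7×4 + 9×5 = 113
D: 10×2 + 7×2 + 9×3 = 61
E: 10×3 + 7×3 + 9×4 = 87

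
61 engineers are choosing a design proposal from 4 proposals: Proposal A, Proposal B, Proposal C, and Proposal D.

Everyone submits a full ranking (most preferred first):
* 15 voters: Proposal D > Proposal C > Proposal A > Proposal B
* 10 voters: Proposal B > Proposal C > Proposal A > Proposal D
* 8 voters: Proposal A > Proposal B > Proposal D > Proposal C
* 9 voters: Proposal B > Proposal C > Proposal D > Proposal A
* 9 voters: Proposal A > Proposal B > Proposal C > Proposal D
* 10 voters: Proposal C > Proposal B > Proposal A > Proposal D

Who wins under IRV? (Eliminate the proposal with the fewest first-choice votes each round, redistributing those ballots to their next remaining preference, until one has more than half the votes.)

Proposal A

Round 1: Proposal A 17, Proposal B 19, Proposal C 10, Proposal D 15. Proposal C eliminated.
Round 2: Proposal A 17, Proposal B 29, Proposal D 15. Proposal D eliminated.
Round 3: Proposal A 32, Proposal B 29. Proposal A has a majority (≥31).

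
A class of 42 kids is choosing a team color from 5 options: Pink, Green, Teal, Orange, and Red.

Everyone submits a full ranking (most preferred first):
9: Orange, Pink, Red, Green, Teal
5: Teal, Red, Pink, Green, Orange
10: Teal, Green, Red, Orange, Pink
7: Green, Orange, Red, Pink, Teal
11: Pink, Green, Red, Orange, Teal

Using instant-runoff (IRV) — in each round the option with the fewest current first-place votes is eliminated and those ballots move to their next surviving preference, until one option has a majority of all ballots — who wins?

Round 1: Pink 11, Green 7, Teal 15, Orange 9, Red 0. Red eliminated.
Round 2: Pink 11, Green 7, Teal 15, Orange 9. Green eliminated.
Round 3: Pink 11, Teal 15, Orange 16. Pink eliminated.
Round 4: Teal 15, Orange 27. Orange has a majority (≥22).

Orange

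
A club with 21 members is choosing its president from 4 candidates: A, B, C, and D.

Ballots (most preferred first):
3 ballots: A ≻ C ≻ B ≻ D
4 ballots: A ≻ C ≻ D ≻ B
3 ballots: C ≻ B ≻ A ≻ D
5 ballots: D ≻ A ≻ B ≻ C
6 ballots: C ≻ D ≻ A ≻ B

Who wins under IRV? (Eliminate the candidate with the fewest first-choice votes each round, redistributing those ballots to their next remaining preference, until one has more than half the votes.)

A

Round 1: A 7, B 0, C 9, D 5. B eliminated.
Round 2: A 7, C 9, D 5. D eliminated.
Round 3: A 12, C 9. A has a majority (≥11).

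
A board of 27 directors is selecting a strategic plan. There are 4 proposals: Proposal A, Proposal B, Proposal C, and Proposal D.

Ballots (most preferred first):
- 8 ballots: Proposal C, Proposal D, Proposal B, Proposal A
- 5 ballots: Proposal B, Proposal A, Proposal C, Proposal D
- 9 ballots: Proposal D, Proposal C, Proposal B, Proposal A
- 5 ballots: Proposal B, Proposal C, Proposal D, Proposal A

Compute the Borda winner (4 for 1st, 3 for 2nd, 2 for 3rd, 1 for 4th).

Proposal C

Proposal A: 8×1 + 5×3 + 9×1 + 5×1 = 37
Proposal B: 8×2 + 5×4 + 9×2 + 5×4 = 74
Proposal C: 8×4 + 5×2 + 9×3 + 5×3 = 84
Proposal D: 8×3 + 5×1 + 9×4 + 5×2 = 75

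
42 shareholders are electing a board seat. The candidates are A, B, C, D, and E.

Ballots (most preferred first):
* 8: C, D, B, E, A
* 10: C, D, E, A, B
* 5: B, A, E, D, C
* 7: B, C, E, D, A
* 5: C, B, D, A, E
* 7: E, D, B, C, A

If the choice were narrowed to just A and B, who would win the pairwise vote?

B

A is ranked above B on 10 ballots; B above A on 32.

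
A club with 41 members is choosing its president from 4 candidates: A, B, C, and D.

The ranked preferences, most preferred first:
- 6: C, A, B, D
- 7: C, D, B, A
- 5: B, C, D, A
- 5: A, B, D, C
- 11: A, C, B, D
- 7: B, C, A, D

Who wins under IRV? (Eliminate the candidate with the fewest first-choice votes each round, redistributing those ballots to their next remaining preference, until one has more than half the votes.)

C

Round 1: A 16, B 12, C 13, D 0. D eliminated.
Round 2: A 16, B 12, C 13. B eliminated.
Round 3: A 16, C 25. C has a majority (≥21).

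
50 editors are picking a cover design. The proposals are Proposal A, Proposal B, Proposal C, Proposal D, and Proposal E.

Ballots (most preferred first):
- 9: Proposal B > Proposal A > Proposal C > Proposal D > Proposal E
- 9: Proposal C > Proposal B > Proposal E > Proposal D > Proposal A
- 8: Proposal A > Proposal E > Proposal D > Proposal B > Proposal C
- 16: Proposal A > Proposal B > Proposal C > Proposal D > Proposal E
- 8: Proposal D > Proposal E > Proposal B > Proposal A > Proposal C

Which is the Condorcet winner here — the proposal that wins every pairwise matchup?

Proposal B vs Proposal A: 26–24
Proposal B vs Proposal C: 41–9
Proposal B vs Proposal D: 34–16
Proposal B vs Proposal E: 34–16
Proposal B beats every other proposal.

Proposal B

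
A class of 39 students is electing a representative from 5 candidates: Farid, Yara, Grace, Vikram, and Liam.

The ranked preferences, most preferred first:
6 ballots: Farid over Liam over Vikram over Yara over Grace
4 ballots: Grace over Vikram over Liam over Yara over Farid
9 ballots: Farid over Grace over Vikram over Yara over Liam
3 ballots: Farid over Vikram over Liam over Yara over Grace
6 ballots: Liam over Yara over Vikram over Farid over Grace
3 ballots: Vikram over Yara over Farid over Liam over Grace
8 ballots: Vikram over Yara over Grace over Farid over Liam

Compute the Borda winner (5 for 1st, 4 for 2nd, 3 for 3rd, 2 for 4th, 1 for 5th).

Vikram

Farid: 6×5 + 4×1 + 9×5 + 3×5 + 6×2 + 3×3 + 8×2 = 131
Yara: 6×2 + 4×2 + 9×2 + 3×2 + 6×4 + 3×4 + 8×4 = 112
Grace: 6×1 + 4×5 + 9×4 + 3×1 + 6×1 + 3×1 + 8×3 = 98
Vikram: 6×3 + 4×4 + 9×3 + 3×4 + 6×3 + 3×5 + 8×5 = 146
Liam: 6×4 + 4×3 + 9×1 + 3×3 + 6×5 + 3×2 + 8×1 = 98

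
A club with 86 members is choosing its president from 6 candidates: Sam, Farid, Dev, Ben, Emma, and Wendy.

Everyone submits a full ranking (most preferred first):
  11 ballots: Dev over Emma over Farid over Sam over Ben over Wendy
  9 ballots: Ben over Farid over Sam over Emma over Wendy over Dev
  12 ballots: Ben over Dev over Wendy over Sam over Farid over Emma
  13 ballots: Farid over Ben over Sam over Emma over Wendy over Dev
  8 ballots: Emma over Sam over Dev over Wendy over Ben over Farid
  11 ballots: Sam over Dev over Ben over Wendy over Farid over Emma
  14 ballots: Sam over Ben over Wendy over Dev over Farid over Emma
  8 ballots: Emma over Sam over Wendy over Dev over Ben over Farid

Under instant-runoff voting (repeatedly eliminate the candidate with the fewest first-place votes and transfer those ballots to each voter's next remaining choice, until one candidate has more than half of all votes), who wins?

Round 1: Sam 25, Farid 13, Dev 11, Ben 21, Emma 16, Wendy 0. Wendy eliminated.
Round 2: Sam 25, Farid 13, Dev 11, Ben 21, Emma 16. Dev eliminated.
Round 3: Sam 25, Farid 13, Ben 21, Emma 27. Farid eliminated.
Round 4: Sam 25, Ben 34, Emma 27. Sam eliminated.
Round 5: Ben 59, Emma 27. Ben has a majority (≥44).

Ben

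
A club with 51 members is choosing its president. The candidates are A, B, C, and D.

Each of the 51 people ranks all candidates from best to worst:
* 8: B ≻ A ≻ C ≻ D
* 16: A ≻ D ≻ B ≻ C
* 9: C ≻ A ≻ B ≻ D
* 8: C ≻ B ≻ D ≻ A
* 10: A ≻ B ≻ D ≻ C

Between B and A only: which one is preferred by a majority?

B is ranked above A on 16 ballots; A above B on 35.

A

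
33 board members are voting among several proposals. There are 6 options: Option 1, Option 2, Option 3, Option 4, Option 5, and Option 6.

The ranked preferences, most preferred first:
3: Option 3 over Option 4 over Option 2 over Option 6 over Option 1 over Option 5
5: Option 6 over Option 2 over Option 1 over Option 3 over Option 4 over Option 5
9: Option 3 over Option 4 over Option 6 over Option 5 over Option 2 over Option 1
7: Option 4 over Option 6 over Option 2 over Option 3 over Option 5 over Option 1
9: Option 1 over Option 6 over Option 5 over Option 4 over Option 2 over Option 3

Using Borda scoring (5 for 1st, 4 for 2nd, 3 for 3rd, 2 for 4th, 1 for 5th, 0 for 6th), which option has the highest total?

Option 6

Option 1: 3×1 + 5×3 + 9×0 + 7×0 + 9×5 = 63
Option 2: 3×3 + 5×4 + 9×1 + 7×3 + 9×1 = 68
Option 3: 3×5 + 5×2 + 9×5 + 7×2 + 9×0 = 84
Option 4: 3×4 + 5×1 + 9×4 + 7×5 + 9×2 = 106
Option 5: 3×0 + 5×0 + 9×2 + 7×1 + 9×3 = 52
Option 6: 3×2 + 5×5 + 9×3 + 7×4 + 9×4 = 122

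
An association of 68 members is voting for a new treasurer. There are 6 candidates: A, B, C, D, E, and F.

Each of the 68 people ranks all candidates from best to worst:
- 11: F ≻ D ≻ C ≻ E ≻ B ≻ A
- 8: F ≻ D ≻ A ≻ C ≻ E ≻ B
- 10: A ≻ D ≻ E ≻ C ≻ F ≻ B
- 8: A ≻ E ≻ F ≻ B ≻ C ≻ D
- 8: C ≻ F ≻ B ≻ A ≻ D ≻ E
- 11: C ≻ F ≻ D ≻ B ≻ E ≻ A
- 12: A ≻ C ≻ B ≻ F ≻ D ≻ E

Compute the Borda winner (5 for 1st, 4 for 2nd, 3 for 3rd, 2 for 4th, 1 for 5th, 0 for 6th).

A: 11×0 + 8×3 + 10×5 + 8×5 + 8×2 + 11×0 + 12×5 = 190
B: 11×1 + 8×0 + 10×0 + 8×2 + 8×3 + 11×2 + 12×3 = 109
C: 11×3 + 8×2 + 10×2 + 8×1 + 8×5 + 11×5 + 12×4 = 220
D: 11×4 + 8×4 + 10×4 + 8×0 + 8×1 + 11×3 + 12×1 = 169
E: 11×2 + 8×1 + 10×3 + 8×4 + 8×0 + 11×1 + 12×0 = 103
F: 11×5 + 8×5 + 10×1 + 8×3 + 8×4 + 11×4 + 12×2 = 229

F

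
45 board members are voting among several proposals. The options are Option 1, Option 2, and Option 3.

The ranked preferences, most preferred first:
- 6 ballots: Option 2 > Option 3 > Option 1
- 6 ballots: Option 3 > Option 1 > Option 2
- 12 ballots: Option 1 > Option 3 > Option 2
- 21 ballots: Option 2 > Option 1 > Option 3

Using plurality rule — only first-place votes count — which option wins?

First-place votes: Option 1 12, Option 2 27, Option 3 6.

Option 2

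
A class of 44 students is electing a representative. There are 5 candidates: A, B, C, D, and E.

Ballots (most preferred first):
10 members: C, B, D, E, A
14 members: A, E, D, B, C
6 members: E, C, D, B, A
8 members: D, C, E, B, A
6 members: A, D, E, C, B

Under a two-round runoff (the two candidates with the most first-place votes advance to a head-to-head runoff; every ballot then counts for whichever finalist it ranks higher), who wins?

C

Round 1 first-place votes: A 20, B 0, C 10, D 8, E 6. A and C advance.
Runoff: A is ranked above C on 20 ballots, C above A on 24.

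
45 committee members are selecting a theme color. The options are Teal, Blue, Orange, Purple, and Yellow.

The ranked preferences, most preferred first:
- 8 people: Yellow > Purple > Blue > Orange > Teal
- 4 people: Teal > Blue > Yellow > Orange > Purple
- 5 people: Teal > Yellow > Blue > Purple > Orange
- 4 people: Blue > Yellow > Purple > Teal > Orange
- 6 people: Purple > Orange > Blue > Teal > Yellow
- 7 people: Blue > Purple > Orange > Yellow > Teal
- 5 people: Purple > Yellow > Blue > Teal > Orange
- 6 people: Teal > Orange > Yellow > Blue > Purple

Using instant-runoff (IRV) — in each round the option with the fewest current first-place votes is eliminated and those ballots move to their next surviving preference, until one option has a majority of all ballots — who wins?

Purple

Round 1: Teal 15, Blue 11, Orange 0, Purple 11, Yellow 8. Orange eliminated.
Round 2: Teal 15, Blue 11, Purple 11, Yellow 8. Yellow eliminated.
Round 3: Teal 15, Blue 11, Purple 19. Blue eliminated.
Round 4: Teal 15, Purple 30. Purple has a majority (≥23).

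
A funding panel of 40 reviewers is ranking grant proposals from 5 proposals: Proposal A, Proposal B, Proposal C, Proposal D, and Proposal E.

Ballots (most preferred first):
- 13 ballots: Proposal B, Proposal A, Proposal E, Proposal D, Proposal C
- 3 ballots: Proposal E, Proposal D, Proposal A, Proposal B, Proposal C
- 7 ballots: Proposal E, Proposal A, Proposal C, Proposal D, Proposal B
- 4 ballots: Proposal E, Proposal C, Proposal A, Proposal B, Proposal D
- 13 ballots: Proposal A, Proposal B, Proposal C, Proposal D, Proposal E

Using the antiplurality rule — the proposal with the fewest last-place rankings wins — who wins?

Last-place votes: Proposal A 0, Proposal B 7, Proposal C 16, Proposal D 4, Proposal E 13.

Proposal A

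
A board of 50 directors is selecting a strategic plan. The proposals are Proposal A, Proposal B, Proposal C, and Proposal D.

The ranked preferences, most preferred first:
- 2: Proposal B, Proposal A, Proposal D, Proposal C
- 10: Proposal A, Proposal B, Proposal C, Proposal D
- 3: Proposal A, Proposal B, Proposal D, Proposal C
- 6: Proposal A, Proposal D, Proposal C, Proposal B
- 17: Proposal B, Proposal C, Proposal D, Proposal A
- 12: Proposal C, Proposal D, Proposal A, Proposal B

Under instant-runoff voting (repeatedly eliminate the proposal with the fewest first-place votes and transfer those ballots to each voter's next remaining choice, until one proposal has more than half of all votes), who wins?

Proposal A

Round 1: Proposal A 19, Proposal B 19, Proposal C 12, Proposal D 0. Proposal D eliminated.
Round 2: Proposal A 19, Proposal B 19, Proposal C 12. Proposal C eliminated.
Round 3: Proposal A 31, Proposal B 19. Proposal A has a majority (≥26).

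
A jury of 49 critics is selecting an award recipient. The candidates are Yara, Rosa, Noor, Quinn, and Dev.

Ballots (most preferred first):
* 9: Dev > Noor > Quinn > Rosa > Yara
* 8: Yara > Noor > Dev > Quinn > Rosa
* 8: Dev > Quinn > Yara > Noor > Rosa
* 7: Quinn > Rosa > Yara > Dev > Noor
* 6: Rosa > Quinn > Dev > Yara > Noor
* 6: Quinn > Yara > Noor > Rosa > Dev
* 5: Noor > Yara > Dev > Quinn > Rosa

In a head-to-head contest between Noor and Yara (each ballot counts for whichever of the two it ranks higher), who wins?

Noor is ranked above Yara on 14 ballots; Yara above Noor on 35.

Yara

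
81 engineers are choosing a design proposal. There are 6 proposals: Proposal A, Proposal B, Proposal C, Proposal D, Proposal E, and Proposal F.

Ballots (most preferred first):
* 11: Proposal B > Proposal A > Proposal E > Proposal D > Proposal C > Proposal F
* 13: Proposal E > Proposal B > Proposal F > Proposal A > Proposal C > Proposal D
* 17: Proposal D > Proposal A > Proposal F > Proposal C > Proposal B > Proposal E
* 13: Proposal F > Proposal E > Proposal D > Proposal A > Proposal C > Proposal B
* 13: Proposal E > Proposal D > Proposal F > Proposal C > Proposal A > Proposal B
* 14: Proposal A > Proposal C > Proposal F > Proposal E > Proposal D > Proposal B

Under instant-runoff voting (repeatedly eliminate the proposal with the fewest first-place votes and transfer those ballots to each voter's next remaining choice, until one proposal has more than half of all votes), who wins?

Round 1: Proposal A 14, Proposal B 11, Proposal C 0, Proposal D 17, Proposal E 26, Proposal F 13. Proposal C eliminated.
Round 2: Proposal A 14, Proposal B 11, Proposal D 17, Proposal E 26, Proposal F 13. Proposal B eliminated.
Round 3: Proposal A 25, Proposal D 17, Proposal E 26, Proposal F 13. Proposal F eliminated.
Round 4: Proposal A 25, Proposal D 17, Proposal E 39. Proposal D eliminated.
Round 5: Proposal A 42, Proposal E 39. Proposal A has a majority (≥41).

Proposal A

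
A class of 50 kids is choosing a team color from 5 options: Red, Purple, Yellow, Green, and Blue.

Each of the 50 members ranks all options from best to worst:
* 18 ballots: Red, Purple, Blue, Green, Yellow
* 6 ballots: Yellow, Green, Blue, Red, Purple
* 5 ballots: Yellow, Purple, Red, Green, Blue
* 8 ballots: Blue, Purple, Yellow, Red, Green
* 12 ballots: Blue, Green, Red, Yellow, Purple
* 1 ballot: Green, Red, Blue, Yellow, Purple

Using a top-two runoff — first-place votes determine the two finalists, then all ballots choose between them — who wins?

Blue

Round 1 first-place votes: Red 18, Purple 0, Yellow 11, Green 1, Blue 20. Blue and Red advance.
Runoff: Blue is ranked above Red on 26 ballots, Red above Blue on 24.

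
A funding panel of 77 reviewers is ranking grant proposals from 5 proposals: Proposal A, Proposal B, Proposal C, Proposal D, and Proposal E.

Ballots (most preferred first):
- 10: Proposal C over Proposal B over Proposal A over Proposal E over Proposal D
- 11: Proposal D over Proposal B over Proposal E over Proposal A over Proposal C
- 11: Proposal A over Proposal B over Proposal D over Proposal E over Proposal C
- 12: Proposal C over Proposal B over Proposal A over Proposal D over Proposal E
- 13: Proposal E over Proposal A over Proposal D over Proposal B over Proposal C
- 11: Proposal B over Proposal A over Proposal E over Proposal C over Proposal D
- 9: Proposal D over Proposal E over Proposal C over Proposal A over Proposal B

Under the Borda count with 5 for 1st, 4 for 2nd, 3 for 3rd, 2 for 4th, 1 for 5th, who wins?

Proposal A: 10×3 + 11×2 + 11×5 + 12×3 + 13×4 + 11×4 + 9×2 = 257
Proposal B: 10×4 + 11×4 + 11×4 + 12×4 + 13×2 + 11×5 + 9×1 = 266
Proposal C: 10×5 + 11×1 + 11×1 + 12×5 + 13×1 + 11×2 + 9×3 = 194
Proposal D: 10×1 + 11×5 + 11×3 + 12×2 + 13×3 + 11×1 + 9×5 = 217
Proposal E: 10×2 + 11×3 + 11×2 + 12×1 + 13×5 + 11×3 + 9×4 = 221

Proposal B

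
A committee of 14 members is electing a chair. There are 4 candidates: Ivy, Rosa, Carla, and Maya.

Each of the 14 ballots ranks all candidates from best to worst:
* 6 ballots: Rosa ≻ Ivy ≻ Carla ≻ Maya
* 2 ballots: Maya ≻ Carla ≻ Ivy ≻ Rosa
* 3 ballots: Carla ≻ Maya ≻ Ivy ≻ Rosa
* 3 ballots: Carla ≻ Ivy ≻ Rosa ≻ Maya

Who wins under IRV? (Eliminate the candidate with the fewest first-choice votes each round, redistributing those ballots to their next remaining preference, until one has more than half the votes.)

Carla

Round 1: Ivy 0, Rosa 6, Carla 6, Maya 2. Ivy eliminated.
Round 2: Rosa 6, Carla 6, Maya 2. Maya eliminated.
Round 3: Rosa 6, Carla 8. Carla has a majority (≥8).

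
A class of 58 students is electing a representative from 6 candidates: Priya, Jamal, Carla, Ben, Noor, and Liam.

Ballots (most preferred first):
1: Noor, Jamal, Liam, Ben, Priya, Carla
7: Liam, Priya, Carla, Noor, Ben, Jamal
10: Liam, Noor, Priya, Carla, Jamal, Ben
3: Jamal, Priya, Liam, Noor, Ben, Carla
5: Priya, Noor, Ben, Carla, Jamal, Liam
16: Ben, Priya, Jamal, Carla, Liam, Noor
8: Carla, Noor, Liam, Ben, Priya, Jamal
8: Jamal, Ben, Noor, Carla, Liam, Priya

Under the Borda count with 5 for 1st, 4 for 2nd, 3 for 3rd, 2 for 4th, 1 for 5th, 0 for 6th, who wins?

Priya: 1×1 + 7×4 + 10×3 + 3×4 + 5×5 + 16×4 + 8×1 + 8×0 = 168
Jamal: 1×4 + 7×0 + 10×1 + 3×5 + 5×1 + 16×3 + 8×0 + 8×5 = 122
Carla: 1×0 + 7×3 + 10×2 + 3×0 + 5×2 + 16×2 + 8×5 + 8×2 = 139
Ben: 1×2 + 7×1 + 10×0 + 3×1 + 5×3 + 16×5 + 8×2 + 8×4 = 155
Noor: 1×5 + 7×2 + 10×4 + 3×2 + 5×4 + 16×0 + 8×4 + 8×3 = 141
Liam: 1×3 + 7×5 + 10×5 + 3×3 + 5×0 + 16×1 + 8×3 + 8×1 = 145

Priya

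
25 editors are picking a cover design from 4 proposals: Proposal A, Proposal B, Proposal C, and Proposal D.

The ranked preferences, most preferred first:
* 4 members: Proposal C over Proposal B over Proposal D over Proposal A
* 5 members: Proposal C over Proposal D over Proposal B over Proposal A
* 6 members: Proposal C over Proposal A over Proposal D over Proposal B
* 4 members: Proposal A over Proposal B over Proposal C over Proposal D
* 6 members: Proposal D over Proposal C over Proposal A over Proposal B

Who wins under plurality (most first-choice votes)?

Proposal C

First-place votes: Proposal A 4, Proposal B 0, Proposal C 15, Proposal D 6.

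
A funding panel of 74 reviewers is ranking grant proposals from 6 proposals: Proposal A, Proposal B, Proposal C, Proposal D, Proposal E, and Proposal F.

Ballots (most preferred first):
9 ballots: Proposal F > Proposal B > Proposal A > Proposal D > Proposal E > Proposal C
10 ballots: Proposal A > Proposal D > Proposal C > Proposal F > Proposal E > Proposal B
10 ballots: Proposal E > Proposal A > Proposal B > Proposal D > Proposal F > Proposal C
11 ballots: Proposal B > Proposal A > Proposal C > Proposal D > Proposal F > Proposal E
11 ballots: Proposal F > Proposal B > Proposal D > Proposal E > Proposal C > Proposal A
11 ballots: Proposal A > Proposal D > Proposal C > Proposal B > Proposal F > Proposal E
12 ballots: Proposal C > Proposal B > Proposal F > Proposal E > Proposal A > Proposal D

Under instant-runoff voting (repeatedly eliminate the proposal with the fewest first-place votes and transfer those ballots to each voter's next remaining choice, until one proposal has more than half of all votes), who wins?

Round 1: Proposal A 21, Proposal B 11, Proposal C 12, Proposal D 0, Proposal E 10, Proposal F 20. Proposal D eliminated.
Round 2: Proposal A 21, Proposal B 11, Proposal C 12, Proposal E 10, Proposal F 20. Proposal E eliminated.
Round 3: Proposal A 31, Proposal B 11, Proposal C 12, Proposal F 20. Proposal B eliminated.
Round 4: Proposal A 42, Proposal C 12, Proposal F 20. Proposal A has a majority (≥38).

Proposal A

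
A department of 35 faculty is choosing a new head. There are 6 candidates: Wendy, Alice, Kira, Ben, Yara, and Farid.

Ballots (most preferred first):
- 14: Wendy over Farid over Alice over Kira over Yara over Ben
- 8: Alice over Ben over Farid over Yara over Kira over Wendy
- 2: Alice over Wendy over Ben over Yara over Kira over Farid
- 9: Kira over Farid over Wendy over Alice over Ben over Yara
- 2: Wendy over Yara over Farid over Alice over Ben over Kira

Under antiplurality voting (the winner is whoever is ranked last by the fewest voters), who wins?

Alice

Last-place votes: Wendy 8, Alice 0, Kira 2, Ben 14, Yara 9, Farid 2.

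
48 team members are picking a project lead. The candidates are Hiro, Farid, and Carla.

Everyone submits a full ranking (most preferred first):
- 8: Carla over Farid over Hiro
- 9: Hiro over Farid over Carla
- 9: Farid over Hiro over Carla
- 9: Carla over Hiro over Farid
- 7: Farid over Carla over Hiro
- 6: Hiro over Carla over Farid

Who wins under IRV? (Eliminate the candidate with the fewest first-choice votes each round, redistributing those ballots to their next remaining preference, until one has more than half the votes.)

Round 1: Hiro 15, Farid 16, Carla 17. Hiro eliminated.
Round 2: Farid 25, Carla 23. Farid has a majority (≥25).

Farid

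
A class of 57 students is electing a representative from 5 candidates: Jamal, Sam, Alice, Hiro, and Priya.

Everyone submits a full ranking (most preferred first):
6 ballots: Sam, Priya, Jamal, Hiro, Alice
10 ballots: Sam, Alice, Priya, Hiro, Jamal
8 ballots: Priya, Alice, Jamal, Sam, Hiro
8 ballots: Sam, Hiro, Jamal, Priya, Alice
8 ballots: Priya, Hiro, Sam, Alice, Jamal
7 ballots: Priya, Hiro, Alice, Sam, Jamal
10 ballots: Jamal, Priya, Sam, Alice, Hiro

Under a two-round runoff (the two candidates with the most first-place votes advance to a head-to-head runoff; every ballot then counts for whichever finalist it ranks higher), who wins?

Priya

Round 1 first-place votes: Jamal 10, Sam 24, Alice 0, Hiro 0, Priya 23. Sam and Priya advance.
Runoff: Sam is ranked above Priya on 24 ballots, Priya above Sam on 33.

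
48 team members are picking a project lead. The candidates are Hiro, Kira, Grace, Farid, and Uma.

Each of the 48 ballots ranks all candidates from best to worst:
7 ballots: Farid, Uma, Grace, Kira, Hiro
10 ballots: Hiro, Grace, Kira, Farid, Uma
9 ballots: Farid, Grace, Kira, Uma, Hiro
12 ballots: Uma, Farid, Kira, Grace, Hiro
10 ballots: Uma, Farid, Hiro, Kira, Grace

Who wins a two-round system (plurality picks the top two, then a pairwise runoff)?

Farid

Round 1 first-place votes: Hiro 10, Kira 0, Grace 0, Farid 16, Uma 22. Uma and Farid advance.
Runoff: Uma is ranked above Farid on 22 ballots, Farid above Uma on 26.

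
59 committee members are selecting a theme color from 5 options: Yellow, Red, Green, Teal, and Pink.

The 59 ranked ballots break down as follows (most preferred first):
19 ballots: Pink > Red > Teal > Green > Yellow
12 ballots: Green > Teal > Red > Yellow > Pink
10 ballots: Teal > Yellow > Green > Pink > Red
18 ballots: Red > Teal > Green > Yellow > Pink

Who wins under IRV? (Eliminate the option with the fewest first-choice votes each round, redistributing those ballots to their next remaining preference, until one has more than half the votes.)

Round 1: Yellow 0, Red 18, Green 12, Teal 10, Pink 19. Yellow eliminated.
Round 2: Red 18, Green 12, Teal 10, Pink 19. Teal eliminated.
Round 3: Red 18, Green 22, Pink 19. Red eliminated.
Round 4: Green 40, Pink 19. Green has a majority (≥30).

Green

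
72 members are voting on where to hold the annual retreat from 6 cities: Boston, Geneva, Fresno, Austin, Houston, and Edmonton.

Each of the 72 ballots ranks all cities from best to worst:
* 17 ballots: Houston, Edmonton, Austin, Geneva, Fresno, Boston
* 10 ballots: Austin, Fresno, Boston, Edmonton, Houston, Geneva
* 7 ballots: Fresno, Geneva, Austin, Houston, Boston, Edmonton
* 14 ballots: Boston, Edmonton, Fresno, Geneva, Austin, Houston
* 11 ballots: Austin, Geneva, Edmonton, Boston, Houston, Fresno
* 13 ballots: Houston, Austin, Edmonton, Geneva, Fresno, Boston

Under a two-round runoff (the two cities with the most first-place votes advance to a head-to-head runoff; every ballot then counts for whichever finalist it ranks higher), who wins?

Austin

Round 1 first-place votes: Boston 14, Geneva 0, Fresno 7, Austin 21, Houston 30, Edmonton 0. Houston and Austin advance.
Runoff: Houston is ranked above Austin on 30 ballots, Austin above Houston on 42.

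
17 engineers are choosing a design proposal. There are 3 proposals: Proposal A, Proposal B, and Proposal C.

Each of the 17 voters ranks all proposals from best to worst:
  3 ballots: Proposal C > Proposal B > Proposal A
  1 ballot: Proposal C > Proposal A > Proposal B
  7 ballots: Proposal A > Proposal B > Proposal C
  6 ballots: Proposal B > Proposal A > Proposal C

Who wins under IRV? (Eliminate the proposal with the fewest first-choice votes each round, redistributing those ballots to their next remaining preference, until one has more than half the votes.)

Round 1: Proposal A 7, Proposal B 6, Proposal C 4. Proposal C eliminated.
Round 2: Proposal A 8, Proposal B 9. Proposal B has a majority (≥9).

Proposal B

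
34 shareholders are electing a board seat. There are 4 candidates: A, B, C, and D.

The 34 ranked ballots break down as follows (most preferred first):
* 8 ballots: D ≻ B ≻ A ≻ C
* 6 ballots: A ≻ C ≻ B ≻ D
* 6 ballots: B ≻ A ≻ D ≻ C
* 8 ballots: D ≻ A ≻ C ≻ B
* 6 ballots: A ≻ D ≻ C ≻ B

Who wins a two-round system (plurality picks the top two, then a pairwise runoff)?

A

Round 1 first-place votes: A 12, B 6, C 0, D 16. D and A advance.
Runoff: D is ranked above A on 16 ballots, A above D on 18.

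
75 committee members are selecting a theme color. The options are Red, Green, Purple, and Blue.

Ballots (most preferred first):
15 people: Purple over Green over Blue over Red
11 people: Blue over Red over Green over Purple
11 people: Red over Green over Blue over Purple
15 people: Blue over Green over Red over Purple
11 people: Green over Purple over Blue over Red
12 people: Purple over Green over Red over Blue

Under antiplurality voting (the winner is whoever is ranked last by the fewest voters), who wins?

Last-place votes: Red 26, Green 0, Purple 37, Blue 12.

Green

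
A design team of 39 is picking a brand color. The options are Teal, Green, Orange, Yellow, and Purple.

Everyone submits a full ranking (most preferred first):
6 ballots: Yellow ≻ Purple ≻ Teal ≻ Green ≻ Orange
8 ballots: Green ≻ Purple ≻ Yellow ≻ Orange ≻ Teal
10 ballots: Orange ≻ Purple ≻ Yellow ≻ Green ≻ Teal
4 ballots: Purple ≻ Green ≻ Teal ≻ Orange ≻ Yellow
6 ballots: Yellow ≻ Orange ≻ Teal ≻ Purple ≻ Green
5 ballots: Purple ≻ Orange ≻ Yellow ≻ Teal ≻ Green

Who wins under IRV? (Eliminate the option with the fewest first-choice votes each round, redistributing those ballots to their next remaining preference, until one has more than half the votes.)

Purple

Round 1: Teal 0, Green 8, Orange 10, Yellow 12, Purple 9. Teal eliminated.
Round 2: Green 8, Orange 10, Yellow 12, Purple 9. Green eliminated.
Round 3: Orange 10, Yellow 12, Purple 17. Orange eliminated.
Round 4: Yellow 12, Purple 27. Purple has a majority (≥20).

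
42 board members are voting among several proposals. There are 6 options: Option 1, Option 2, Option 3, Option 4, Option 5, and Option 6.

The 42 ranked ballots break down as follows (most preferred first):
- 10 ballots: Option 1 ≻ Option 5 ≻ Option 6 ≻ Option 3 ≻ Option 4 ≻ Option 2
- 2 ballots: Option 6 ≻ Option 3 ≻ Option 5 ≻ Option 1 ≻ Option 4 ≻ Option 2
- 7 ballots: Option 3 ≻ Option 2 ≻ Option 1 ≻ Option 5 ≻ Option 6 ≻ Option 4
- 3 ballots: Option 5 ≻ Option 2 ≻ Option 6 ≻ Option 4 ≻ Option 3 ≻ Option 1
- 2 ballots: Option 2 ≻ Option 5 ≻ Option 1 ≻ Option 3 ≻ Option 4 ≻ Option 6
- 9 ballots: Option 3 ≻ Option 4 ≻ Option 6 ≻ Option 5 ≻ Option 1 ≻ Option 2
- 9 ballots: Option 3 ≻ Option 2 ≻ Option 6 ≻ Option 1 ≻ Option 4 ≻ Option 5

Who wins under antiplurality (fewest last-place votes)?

Option 3

Last-place votes: Option 1 3, Option 2 21, Option 3 0, Option 4 7, Option 5 9, Option 6 2.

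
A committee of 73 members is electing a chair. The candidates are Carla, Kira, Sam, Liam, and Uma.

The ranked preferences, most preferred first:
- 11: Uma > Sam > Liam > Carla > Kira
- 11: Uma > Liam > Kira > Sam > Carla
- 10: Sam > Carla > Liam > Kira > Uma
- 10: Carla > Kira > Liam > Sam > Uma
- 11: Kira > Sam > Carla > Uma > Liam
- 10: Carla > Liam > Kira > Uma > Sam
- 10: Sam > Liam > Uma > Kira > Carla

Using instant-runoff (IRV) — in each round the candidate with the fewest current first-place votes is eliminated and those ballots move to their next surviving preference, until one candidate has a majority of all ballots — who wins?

Sam

Round 1: Carla 20, Kira 11, Sam 20, Liam 0, Uma 22. Liam eliminated.
Round 2: Carla 20, Kira 11, Sam 20, Uma 22. Kira eliminated.
Round 3: Carla 20, Sam 31, Uma 22. Carla eliminated.
Round 4: Sam 41, Uma 32. Sam has a majority (≥37).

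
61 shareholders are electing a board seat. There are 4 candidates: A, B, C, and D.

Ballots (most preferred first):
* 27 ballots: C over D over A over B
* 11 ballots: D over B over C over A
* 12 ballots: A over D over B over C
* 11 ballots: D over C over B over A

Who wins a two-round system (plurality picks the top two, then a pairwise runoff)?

Round 1 first-place votes: A 12, B 0, C 27, D 22. C and D advance.
Runoff: C is ranked above D on 27 ballots, D above C on 34.

D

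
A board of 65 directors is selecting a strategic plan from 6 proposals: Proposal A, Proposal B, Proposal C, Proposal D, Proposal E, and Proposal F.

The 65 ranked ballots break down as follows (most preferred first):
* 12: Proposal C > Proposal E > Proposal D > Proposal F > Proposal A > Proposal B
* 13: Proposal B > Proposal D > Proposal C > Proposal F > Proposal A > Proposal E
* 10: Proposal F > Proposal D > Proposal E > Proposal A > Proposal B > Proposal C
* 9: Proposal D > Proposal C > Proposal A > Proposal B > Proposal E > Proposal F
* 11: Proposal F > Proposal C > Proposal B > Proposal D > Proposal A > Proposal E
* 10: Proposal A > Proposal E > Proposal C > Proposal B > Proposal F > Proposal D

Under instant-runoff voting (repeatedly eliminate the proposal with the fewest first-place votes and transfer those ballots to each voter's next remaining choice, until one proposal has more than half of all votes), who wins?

Round 1: Proposal A 10, Proposal B 13, Proposal C 12, Proposal D 9, Proposal E 0, Proposal F 21. Proposal E eliminated.
Round 2: Proposal A 10, Proposal B 13, Proposal C 12, Proposal D 9, Proposal F 21. Proposal D eliminated.
Round 3: Proposal A 10, Proposal B 13, Proposal C 21, Proposal F 21. Proposal A eliminated.
Round 4: Proposal B 13, Proposal C 31, Proposal F 21. Proposal B eliminated.
Round 5: Proposal C 44, Proposal F 21. Proposal C has a majority (≥33).

Proposal C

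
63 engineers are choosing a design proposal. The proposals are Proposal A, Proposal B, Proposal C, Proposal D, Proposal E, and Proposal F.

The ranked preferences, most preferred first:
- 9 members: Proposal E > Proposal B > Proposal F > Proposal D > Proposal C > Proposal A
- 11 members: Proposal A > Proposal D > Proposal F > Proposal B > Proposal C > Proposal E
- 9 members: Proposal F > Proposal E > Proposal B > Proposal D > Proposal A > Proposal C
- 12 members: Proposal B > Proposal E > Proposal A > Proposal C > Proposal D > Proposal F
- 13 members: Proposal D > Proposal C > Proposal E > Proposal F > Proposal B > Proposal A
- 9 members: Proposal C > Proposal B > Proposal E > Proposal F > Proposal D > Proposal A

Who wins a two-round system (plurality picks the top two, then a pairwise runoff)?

Proposal B

Round 1 first-place votes: Proposal A 11, Proposal B 12, Proposal C 9, Proposal D 13, Proposal E 9, Proposal F 9. Proposal D and Proposal B advance.
Runoff: Proposal D is ranked above Proposal B on 24 ballots, Proposal B above Proposal D on 39.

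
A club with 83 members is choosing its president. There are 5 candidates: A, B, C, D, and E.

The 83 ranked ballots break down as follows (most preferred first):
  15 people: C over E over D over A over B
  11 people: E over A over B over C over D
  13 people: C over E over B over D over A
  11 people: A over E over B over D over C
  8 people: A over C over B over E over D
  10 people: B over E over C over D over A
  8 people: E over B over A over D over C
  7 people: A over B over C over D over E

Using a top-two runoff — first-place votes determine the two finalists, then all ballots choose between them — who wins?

A

Round 1 first-place votes: A 26, B 10, C 28, D 0, E 19. C and A advance.
Runoff: C is ranked above A on 38 ballots, A above C on 45.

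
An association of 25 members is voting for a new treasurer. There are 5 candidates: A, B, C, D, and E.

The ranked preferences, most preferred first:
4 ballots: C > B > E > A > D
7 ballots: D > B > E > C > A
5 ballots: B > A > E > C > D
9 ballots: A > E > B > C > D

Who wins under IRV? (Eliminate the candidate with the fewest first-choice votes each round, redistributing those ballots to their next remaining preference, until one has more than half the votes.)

Round 1: A 9, B 5, C 4, D 7, E 0. E eliminated.
Round 2: A 9, B 5, C 4, D 7. C eliminated.
Round 3: A 9, B 9, D 7. D eliminated.
Round 4: A 9, B 16. B has a majority (≥13).

B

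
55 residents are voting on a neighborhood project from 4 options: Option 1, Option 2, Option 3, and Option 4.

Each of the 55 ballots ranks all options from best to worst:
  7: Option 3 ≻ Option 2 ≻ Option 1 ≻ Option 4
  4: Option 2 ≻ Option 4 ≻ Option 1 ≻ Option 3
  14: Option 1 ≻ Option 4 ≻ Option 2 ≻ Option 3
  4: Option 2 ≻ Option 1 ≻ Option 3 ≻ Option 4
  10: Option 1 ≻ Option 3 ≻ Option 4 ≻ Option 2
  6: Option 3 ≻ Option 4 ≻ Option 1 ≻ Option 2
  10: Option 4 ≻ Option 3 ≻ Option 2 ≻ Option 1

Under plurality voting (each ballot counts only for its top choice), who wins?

First-place votes: Option 1 24, Option 2 8, Option 3 13, Option 4 10.

Option 1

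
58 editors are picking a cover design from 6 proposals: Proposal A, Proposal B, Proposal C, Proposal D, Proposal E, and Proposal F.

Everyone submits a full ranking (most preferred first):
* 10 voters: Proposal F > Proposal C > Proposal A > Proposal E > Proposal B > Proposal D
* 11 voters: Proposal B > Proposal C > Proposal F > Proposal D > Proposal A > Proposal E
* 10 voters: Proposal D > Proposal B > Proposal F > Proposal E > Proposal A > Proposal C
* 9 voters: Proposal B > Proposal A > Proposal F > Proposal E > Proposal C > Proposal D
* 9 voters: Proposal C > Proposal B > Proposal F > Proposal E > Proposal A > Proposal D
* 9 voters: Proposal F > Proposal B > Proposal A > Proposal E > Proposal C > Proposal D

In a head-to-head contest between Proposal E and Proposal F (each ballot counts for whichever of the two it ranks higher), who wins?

Proposal E is ranked above Proposal F on 0 ballots; Proposal F above Proposal E on 58.

Proposal F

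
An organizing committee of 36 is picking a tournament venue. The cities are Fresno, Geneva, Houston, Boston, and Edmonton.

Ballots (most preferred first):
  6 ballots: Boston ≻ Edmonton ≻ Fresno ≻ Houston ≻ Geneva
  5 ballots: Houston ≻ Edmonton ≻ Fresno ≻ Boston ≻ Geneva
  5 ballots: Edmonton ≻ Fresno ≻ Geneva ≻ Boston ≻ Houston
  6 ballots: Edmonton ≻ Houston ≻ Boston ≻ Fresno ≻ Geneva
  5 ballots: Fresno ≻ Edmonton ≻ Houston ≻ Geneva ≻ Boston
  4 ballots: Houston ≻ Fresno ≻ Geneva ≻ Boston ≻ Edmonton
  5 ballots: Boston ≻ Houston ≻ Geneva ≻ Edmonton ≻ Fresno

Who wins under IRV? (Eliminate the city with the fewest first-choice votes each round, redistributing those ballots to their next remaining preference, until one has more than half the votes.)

Edmonton

Round 1: Fresno 5, Geneva 0, Houston 9, Boston 11, Edmonton 11. Geneva eliminated.
Round 2: Fresno 5, Houston 9, Boston 11, Edmonton 11. Fresno eliminated.
Round 3: Houston 9, Boston 11, Edmonton 16. Houston eliminated.
Round 4: Boston 15, Edmonton 21. Edmonton has a majority (≥19).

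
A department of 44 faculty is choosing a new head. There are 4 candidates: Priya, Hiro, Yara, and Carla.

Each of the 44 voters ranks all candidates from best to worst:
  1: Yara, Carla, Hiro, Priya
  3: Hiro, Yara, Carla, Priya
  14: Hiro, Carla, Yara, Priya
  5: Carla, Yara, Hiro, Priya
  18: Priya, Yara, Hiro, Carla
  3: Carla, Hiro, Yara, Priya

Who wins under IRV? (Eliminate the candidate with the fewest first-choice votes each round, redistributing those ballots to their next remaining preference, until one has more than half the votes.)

Hiro

Round 1: Priya 18, Hiro 17, Yara 1, Carla 8. Yara eliminated.
Round 2: Priya 18, Hiro 17, Carla 9. Carla eliminated.
Round 3: Priya 18, Hiro 26. Hiro has a majority (≥23).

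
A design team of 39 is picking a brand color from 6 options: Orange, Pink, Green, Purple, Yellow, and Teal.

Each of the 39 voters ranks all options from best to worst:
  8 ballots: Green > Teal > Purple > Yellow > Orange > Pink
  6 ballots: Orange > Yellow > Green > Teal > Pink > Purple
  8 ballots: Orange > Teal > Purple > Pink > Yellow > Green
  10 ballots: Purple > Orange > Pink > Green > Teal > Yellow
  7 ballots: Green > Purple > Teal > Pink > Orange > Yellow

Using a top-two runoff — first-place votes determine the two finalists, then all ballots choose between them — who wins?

Round 1 first-place votes: Orange 14, Pink 0, Green 15, Purple 10, Yellow 0, Teal 0. Green and Orange advance.
Runoff: Green is ranked above Orange on 15 ballots, Orange above Green on 24.

Orange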